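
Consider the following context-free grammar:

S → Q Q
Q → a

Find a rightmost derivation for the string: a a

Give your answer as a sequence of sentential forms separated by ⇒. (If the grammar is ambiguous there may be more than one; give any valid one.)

S ⇒ Q Q ⇒ Q a ⇒ a a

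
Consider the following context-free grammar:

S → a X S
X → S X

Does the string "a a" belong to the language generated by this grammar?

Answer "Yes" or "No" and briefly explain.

No - no valid derivation exists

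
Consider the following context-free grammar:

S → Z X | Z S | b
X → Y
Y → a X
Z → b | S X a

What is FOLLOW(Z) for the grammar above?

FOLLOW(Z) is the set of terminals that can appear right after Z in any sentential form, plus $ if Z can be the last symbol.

We compute FOLLOW(Z) using the standard algorithm.
FOLLOW(S) starts with {$}.
FIRST(S) = {b}
FIRST(X) = {a}
FIRST(Y) = {a}
FIRST(Z) = {b}
FOLLOW(S) = {$, a}
FOLLOW(X) = {$, a}
FOLLOW(Y) = {$, a}
FOLLOW(Z) = {a, b}
Therefore, FOLLOW(Z) = {a, b}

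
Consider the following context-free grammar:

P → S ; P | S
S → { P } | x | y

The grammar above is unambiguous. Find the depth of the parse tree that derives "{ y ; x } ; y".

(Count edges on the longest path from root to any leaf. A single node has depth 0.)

5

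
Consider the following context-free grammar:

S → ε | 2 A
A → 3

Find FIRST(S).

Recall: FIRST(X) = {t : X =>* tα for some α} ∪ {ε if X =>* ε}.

We compute FIRST(S) using the standard algorithm.
FIRST(A) = {3}
FIRST(S) = {2, ε}
Therefore, FIRST(S) = {2, ε}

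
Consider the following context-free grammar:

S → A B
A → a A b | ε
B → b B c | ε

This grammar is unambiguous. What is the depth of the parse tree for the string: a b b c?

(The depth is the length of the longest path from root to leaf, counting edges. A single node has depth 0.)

3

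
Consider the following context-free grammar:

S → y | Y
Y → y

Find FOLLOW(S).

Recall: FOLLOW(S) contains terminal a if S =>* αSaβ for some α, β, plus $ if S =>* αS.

We compute FOLLOW(S) using the standard algorithm.
FOLLOW(S) starts with {$}.
FIRST(S) = {y}
FIRST(Y) = {y}
FOLLOW(S) = {$}
FOLLOW(Y) = {$}
Therefore, FOLLOW(S) = {$}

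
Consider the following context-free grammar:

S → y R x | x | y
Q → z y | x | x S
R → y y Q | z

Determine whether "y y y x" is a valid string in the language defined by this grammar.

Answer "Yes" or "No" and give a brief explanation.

No - no valid derivation exists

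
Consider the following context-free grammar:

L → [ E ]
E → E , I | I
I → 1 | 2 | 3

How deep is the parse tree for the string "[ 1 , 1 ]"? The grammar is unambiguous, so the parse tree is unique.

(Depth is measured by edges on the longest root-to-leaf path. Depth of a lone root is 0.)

4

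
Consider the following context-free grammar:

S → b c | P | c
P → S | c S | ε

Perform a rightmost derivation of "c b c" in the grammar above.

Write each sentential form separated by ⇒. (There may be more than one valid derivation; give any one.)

S ⇒ P ⇒ c S ⇒ c b c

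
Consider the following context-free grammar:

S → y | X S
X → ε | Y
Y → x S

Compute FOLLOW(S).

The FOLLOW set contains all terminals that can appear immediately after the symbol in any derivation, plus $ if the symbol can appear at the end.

We compute FOLLOW(S) using the standard algorithm.
FOLLOW(S) starts with {$}.
FIRST(S) = {x, y}
FIRST(X) = {x, ε}
FIRST(Y) = {x}
FOLLOW(S) = {$, x, y}
FOLLOW(X) = {x, y}
FOLLOW(Y) = {x, y}
Therefore, FOLLOW(S) = {$, x, y}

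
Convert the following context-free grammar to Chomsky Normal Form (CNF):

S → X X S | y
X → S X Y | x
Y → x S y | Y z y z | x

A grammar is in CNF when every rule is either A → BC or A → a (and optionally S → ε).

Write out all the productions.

S → y; X → x; TX → x; TY → y; TZ → z; Y → x; S → X X0; X0 → X S; X → S X1; X1 → X Y; Y → TX X2; X2 → S TY; Y → Y X3; X3 → TZ X4; X4 → TY TZ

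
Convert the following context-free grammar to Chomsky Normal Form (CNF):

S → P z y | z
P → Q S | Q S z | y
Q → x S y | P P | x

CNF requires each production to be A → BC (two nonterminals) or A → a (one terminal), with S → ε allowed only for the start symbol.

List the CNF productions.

TZ → z; TY → y; S → z; P → y; TX → x; Q → x; S → P X0; X0 → TZ TY; P → Q S; P → Q X1; X1 → S TZ; Q → TX X2; X2 → S TY; Q → P P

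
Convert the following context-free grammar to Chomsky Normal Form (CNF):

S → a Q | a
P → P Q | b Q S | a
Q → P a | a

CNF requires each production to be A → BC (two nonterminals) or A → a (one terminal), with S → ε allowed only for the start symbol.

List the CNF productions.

TA → a; S → a; TB → b; P → a; Q → a; S → TA Q; P → P Q; P → TB X0; X0 → Q S; Q → P TA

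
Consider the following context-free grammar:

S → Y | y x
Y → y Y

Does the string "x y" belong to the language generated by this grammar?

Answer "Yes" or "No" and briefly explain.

No - no valid derivation exists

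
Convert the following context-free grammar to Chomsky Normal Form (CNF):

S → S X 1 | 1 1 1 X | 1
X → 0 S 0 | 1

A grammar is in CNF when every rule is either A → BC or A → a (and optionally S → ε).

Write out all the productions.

T1 → 1; S → 1; T0 → 0; X → 1; S → S X0; X0 → X T1; S → T1 X1; X1 → T1 X2; X2 → T1 X; X → T0 X3; X3 → S T0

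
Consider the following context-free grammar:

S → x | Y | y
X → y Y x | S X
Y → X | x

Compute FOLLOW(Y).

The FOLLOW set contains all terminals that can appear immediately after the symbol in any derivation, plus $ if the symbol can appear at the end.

We compute FOLLOW(Y) using the standard algorithm.
FOLLOW(S) starts with {$}.
FIRST(S) = {x, y}
FIRST(X) = {x, y}
FIRST(Y) = {x, y}
FOLLOW(S) = {$, x, y}
FOLLOW(X) = {$, x, y}
FOLLOW(Y) = {$, x, y}
Therefore, FOLLOW(Y) = {$, x, y}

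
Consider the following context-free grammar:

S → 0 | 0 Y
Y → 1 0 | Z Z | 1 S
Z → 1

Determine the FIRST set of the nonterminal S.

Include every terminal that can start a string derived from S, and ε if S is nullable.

We compute FIRST(S) using the standard algorithm.
FIRST(S) = {0}
FIRST(Y) = {1}
FIRST(Z) = {1}
Therefore, FIRST(S) = {0}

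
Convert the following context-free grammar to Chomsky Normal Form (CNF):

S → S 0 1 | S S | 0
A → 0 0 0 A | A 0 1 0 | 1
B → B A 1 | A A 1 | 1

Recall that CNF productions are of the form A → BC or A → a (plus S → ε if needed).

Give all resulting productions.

T0 → 0; T1 → 1; S → 0; A → 1; B → 1; S → S X0; X0 → T0 T1; S → S S; A → T0 X1; X1 → T0 X2; X2 → T0 A; A → A X3; X3 → T0 X4; X4 → T1 T0; B → B X5; X5 → A T1; B → A X6; X6 → A T1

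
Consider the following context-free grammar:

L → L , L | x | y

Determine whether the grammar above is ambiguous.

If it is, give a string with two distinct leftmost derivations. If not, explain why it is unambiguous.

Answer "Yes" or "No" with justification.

Yes - the string 'y , x , x , y , x , y' has two distinct leftmost derivations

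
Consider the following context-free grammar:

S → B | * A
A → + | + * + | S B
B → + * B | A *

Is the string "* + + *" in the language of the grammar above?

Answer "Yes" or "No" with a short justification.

No - no valid derivation exists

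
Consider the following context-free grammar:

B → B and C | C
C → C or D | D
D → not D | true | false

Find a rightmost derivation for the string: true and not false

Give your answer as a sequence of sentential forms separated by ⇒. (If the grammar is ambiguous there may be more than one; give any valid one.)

B ⇒ B and C ⇒ B and D ⇒ B and not D ⇒ B and not false ⇒ C and not false ⇒ D and not false ⇒ true and not false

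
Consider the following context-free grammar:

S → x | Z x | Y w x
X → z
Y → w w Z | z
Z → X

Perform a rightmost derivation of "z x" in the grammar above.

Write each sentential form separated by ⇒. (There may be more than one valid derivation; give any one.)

S ⇒ Z x ⇒ X x ⇒ z x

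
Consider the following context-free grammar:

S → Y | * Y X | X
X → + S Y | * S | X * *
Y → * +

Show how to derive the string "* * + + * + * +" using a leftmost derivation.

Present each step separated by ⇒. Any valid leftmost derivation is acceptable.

S ⇒ * Y X ⇒ * * + X ⇒ * * + + S Y ⇒ * * + + Y Y ⇒ * * + + * + Y ⇒ * * + + * + * +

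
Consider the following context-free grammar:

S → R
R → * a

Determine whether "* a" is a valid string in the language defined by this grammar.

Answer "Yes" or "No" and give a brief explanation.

Yes - a valid derivation exists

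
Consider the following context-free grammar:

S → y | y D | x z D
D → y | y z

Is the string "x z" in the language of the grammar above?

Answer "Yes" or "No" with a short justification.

No - no valid derivation exists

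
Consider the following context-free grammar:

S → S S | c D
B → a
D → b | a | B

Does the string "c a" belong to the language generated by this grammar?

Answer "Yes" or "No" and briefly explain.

Yes - a valid derivation exists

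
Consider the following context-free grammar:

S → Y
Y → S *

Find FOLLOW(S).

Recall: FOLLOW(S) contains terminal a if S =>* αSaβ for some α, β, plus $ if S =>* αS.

We compute FOLLOW(S) using the standard algorithm.
FOLLOW(S) starts with {$}.
FIRST(S) = {}
FIRST(Y) = {}
FOLLOW(S) = {$, *}
FOLLOW(Y) = {$, *}
Therefore, FOLLOW(S) = {$, *}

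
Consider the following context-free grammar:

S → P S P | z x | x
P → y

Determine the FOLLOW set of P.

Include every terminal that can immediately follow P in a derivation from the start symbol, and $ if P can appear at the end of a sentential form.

We compute FOLLOW(P) using the standard algorithm.
FOLLOW(S) starts with {$}.
FIRST(P) = {y}
FIRST(S) = {x, y, z}
FOLLOW(P) = {$, x, y, z}
FOLLOW(S) = {$, y}
Therefore, FOLLOW(P) = {$, x, y, z}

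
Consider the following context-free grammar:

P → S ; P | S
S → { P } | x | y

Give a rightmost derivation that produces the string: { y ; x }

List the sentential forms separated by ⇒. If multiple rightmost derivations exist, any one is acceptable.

P ⇒ S ⇒ { P } ⇒ { S ; P } ⇒ { S ; S } ⇒ { S ; x } ⇒ { y ; x }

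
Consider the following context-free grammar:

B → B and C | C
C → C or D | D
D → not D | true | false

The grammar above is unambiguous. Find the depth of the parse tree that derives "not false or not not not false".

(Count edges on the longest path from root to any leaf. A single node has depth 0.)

6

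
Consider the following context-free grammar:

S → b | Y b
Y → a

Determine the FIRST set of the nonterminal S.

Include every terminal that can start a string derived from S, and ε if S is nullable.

We compute FIRST(S) using the standard algorithm.
FIRST(S) = {a, b}
FIRST(Y) = {a}
Therefore, FIRST(S) = {a, b}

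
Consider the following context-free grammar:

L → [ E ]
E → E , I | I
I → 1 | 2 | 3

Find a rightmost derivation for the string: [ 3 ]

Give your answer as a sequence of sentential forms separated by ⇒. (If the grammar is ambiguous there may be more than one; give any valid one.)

L ⇒ [ E ] ⇒ [ I ] ⇒ [ 3 ]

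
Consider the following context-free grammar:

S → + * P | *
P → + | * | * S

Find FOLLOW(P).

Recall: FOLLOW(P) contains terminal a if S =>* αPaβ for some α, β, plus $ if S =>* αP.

We compute FOLLOW(P) using the standard algorithm.
FOLLOW(S) starts with {$}.
FIRST(P) = {*, +}
FIRST(S) = {*, +}
FOLLOW(P) = {$}
FOLLOW(S) = {$}
Therefore, FOLLOW(P) = {$}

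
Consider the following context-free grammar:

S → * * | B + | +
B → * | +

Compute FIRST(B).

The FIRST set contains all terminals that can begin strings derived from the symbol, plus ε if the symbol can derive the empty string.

We compute FIRST(B) using the standard algorithm.
FIRST(B) = {*, +}
FIRST(S) = {*, +}
Therefore, FIRST(B) = {*, +}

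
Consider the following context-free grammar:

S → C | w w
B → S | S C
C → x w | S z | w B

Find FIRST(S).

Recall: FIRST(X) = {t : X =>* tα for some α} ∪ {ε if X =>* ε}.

We compute FIRST(S) using the standard algorithm.
FIRST(B) = {w, x}
FIRST(C) = {w, x}
FIRST(S) = {w, x}
Therefore, FIRST(S) = {w, x}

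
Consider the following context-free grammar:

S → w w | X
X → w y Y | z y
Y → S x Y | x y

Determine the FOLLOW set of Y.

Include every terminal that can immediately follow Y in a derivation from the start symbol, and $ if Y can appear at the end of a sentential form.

We compute FOLLOW(Y) using the standard algorithm.
FOLLOW(S) starts with {$}.
FIRST(S) = {w, z}
FIRST(X) = {w, z}
FIRST(Y) = {w, x, z}
FOLLOW(S) = {$, x}
FOLLOW(X) = {$, x}
FOLLOW(Y) = {$, x}
Therefore, FOLLOW(Y) = {$, x}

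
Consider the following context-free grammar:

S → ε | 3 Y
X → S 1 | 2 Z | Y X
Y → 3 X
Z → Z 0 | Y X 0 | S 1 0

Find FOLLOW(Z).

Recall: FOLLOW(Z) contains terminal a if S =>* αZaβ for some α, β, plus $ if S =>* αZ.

We compute FOLLOW(Z) using the standard algorithm.
FOLLOW(S) starts with {$}.
FIRST(S) = {3, ε}
FIRST(X) = {1, 2, 3}
FIRST(Y) = {3}
FIRST(Z) = {1, 3}
FOLLOW(S) = {$, 1}
FOLLOW(X) = {$, 0, 1, 2, 3}
FOLLOW(Y) = {$, 1, 2, 3}
FOLLOW(Z) = {$, 0, 1, 2, 3}
Therefore, FOLLOW(Z) = {$, 0, 1, 2, 3}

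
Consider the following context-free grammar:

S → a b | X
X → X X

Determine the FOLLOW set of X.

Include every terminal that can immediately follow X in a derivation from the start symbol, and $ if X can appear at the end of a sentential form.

We compute FOLLOW(X) using the standard algorithm.
FOLLOW(S) starts with {$}.
FIRST(S) = {a}
FIRST(X) = {}
FOLLOW(S) = {$}
FOLLOW(X) = {$}
Therefore, FOLLOW(X) = {$}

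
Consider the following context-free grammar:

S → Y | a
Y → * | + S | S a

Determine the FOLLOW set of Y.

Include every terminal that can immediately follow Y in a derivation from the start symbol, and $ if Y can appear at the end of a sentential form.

We compute FOLLOW(Y) using the standard algorithm.
FOLLOW(S) starts with {$}.
FIRST(S) = {*, +, a}
FIRST(Y) = {*, +, a}
FOLLOW(S) = {$, a}
FOLLOW(Y) = {$, a}
Therefore, FOLLOW(Y) = {$, a}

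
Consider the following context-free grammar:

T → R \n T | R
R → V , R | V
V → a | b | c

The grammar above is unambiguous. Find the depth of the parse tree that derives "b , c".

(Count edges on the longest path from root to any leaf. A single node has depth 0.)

4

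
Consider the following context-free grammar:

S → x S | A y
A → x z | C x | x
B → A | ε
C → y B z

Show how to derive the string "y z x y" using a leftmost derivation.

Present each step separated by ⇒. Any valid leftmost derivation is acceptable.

S ⇒ A y ⇒ C x y ⇒ y B z x y ⇒ y z x y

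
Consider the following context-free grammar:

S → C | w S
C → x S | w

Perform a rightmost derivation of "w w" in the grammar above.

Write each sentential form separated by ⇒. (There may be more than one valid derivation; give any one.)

S ⇒ w S ⇒ w C ⇒ w w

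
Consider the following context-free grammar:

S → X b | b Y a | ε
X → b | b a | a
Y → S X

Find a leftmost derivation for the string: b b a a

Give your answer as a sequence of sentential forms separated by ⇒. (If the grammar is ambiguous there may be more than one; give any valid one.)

S ⇒ b Y a ⇒ b S X a ⇒ b X a ⇒ b b a a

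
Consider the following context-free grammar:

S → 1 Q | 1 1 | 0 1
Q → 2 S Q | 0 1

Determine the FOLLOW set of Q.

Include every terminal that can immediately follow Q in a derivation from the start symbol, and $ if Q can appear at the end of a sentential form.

We compute FOLLOW(Q) using the standard algorithm.
FOLLOW(S) starts with {$}.
FIRST(Q) = {0, 2}
FIRST(S) = {0, 1}
FOLLOW(Q) = {$, 0, 2}
FOLLOW(S) = {$, 0, 2}
Therefore, FOLLOW(Q) = {$, 0, 2}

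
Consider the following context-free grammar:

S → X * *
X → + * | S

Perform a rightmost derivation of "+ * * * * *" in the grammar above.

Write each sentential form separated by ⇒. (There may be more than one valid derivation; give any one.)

S ⇒ X * * ⇒ S * * ⇒ X * * * * ⇒ + * * * * *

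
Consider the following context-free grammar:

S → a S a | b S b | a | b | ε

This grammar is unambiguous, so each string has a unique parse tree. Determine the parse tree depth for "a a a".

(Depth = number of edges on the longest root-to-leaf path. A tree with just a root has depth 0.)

2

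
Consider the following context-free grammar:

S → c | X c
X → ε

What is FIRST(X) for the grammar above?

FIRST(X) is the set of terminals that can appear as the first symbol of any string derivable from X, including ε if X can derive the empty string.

We compute FIRST(X) using the standard algorithm.
FIRST(S) = {c}
FIRST(X) = {ε}
Therefore, FIRST(X) = {ε}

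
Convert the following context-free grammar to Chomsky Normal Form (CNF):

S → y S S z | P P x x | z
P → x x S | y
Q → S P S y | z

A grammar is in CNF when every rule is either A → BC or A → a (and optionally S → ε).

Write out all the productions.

TY → y; TZ → z; TX → x; S → z; P → y; Q → z; S → TY X0; X0 → S X1; X1 → S TZ; S → P X2; X2 → P X3; X3 → TX TX; P → TX X4; X4 → TX S; Q → S X5; X5 → P X6; X6 → S TY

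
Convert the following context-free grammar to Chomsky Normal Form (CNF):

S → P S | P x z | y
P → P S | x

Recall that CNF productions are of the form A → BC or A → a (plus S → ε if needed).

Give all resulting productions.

TX → x; TZ → z; S → y; P → x; S → P S; S → P X0; X0 → TX TZ; P → P S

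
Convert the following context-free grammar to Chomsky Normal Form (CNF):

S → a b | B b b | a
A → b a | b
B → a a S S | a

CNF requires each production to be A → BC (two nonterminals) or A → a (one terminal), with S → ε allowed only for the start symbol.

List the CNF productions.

TA → a; TB → b; S → a; A → b; B → a; S → TA TB; S → B X0; X0 → TB TB; A → TB TA; B → TA X1; X1 → TA X2; X2 → S S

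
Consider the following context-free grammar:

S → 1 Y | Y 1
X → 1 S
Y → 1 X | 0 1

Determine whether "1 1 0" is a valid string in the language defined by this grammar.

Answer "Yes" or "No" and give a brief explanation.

No - no valid derivation exists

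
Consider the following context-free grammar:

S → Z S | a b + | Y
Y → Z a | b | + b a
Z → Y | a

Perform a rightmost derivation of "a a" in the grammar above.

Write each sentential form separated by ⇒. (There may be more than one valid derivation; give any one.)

S ⇒ Y ⇒ Z a ⇒ a a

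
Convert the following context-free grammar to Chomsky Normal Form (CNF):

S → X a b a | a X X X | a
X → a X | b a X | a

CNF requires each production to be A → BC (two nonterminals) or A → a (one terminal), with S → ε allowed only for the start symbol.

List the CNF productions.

TA → a; TB → b; S → a; X → a; S → X X0; X0 → TA X1; X1 → TB TA; S → TA X2; X2 → X X3; X3 → X X; X → TA X; X → TB X4; X4 → TA X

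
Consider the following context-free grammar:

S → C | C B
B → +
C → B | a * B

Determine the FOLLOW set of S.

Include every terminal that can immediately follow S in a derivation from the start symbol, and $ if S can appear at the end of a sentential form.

We compute FOLLOW(S) using the standard algorithm.
FOLLOW(S) starts with {$}.
FIRST(B) = {+}
FIRST(C) = {+, a}
FIRST(S) = {+, a}
FOLLOW(B) = {$, +}
FOLLOW(C) = {$, +}
FOLLOW(S) = {$}
Therefore, FOLLOW(S) = {$}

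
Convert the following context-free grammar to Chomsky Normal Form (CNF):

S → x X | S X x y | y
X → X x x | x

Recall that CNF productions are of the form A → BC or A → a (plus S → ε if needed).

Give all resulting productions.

TX → x; TY → y; S → y; X → x; S → TX X; S → S X0; X0 → X X1; X1 → TX TY; X → X X2; X2 → TX TX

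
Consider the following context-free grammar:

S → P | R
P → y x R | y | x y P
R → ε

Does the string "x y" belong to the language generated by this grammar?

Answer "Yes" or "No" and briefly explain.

No - no valid derivation exists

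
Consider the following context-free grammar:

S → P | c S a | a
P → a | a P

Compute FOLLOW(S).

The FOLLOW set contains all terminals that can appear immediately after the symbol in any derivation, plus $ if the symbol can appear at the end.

We compute FOLLOW(S) using the standard algorithm.
FOLLOW(S) starts with {$}.
FIRST(P) = {a}
FIRST(S) = {a, c}
FOLLOW(P) = {$, a}
FOLLOW(S) = {$, a}
Therefore, FOLLOW(S) = {$, a}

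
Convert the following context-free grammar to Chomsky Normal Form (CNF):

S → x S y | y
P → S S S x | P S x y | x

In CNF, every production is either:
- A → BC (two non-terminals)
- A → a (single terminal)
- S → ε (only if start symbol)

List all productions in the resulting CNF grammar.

TX → x; TY → y; S → y; P → x; S → TX X0; X0 → S TY; P → S X1; X1 → S X2; X2 → S TX; P → P X3; X3 → S X4; X4 → TX TY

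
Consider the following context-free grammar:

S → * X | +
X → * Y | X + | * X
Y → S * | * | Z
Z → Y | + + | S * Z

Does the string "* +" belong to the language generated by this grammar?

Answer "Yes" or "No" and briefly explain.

No - no valid derivation exists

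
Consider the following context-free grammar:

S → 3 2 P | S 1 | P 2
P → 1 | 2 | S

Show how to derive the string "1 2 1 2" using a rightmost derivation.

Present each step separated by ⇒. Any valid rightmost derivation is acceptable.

S ⇒ P 2 ⇒ S 2 ⇒ S 1 2 ⇒ P 2 1 2 ⇒ 1 2 1 2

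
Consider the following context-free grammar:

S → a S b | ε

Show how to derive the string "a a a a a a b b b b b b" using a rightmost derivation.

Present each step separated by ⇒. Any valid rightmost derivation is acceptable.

S ⇒ a S b ⇒ a a S b b ⇒ a a a S b b b ⇒ a a a a S b b b b ⇒ a a a a a S b b b b b ⇒ a a a a a a S b b b b b b ⇒ a a a a a a b b b b b b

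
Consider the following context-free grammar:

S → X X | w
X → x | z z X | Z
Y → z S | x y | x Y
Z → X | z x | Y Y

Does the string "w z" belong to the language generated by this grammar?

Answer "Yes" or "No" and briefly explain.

No - no valid derivation exists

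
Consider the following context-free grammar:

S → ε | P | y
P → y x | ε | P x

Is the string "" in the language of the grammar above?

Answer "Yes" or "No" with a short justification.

Yes - a valid derivation exists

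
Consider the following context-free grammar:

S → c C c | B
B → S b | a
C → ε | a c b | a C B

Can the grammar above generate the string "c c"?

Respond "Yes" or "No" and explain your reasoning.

Yes - a valid derivation exists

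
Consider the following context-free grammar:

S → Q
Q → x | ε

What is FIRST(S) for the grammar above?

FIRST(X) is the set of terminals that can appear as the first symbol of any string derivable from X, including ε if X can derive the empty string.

We compute FIRST(S) using the standard algorithm.
FIRST(Q) = {x, ε}
FIRST(S) = {x, ε}
Therefore, FIRST(S) = {x, ε}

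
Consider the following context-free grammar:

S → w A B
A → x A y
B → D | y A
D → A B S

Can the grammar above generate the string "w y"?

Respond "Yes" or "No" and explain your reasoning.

No - no valid derivation exists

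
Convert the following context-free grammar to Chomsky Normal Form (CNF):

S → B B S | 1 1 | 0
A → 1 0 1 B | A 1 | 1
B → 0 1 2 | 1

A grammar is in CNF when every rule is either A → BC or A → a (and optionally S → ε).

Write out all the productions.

T1 → 1; S → 0; T0 → 0; A → 1; T2 → 2; B → 1; S → B X0; X0 → B S; S → T1 T1; A → T1 X1; X1 → T0 X2; X2 → T1 B; A → A T1; B → T0 X3; X3 → T1 T2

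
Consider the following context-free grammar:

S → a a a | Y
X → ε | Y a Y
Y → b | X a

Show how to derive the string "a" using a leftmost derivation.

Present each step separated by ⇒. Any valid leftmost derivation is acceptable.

S ⇒ Y ⇒ X a ⇒ a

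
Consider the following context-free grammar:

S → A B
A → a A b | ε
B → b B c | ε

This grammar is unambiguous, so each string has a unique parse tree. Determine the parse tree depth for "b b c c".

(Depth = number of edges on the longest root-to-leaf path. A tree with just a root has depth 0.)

4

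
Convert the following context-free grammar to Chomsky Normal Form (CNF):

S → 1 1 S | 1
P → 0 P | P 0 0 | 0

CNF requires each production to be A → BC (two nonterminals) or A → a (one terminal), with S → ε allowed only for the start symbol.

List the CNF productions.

T1 → 1; S → 1; T0 → 0; P → 0; S → T1 X0; X0 → T1 S; P → T0 P; P → P X1; X1 → T0 T0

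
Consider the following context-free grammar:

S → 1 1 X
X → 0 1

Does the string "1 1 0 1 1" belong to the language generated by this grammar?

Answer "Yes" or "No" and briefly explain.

No - no valid derivation exists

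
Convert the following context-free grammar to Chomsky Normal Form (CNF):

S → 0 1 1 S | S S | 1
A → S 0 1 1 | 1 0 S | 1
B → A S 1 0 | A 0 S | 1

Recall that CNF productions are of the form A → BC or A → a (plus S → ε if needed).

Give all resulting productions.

T0 → 0; T1 → 1; S → 1; A → 1; B → 1; S → T0 X0; X0 → T1 X1; X1 → T1 S; S → S S; A → S X2; X2 → T0 X3; X3 → T1 T1; A → T1 X4; X4 → T0 S; B → A X5; X5 → S X6; X6 → T1 T0; B → A X7; X7 → T0 S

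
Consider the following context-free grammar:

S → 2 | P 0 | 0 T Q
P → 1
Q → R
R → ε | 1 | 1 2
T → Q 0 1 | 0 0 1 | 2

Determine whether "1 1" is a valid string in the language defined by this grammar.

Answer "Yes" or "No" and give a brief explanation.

No - no valid derivation exists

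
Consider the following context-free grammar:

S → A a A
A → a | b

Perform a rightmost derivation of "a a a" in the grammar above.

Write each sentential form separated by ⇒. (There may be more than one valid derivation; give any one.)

S ⇒ A a A ⇒ A a a ⇒ a a a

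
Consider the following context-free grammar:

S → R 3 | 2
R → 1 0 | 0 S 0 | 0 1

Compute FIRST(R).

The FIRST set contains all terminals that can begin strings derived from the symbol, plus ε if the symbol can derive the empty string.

We compute FIRST(R) using the standard algorithm.
FIRST(R) = {0, 1}
FIRST(S) = {0, 1, 2}
Therefore, FIRST(R) = {0, 1}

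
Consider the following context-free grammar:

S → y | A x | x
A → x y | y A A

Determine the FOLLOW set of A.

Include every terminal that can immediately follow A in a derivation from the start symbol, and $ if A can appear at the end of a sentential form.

We compute FOLLOW(A) using the standard algorithm.
FOLLOW(S) starts with {$}.
FIRST(A) = {x, y}
FIRST(S) = {x, y}
FOLLOW(A) = {x, y}
FOLLOW(S) = {$}
Therefore, FOLLOW(A) = {x, y}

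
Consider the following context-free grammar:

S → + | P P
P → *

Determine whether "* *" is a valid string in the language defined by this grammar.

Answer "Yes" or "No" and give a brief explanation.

Yes - a valid derivation exists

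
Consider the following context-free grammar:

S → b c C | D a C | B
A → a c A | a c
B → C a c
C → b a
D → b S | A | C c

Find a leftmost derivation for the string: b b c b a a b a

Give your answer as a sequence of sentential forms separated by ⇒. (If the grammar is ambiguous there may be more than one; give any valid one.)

S ⇒ D a C ⇒ b S a C ⇒ b b c C a C ⇒ b b c b a a C ⇒ b b c b a a b a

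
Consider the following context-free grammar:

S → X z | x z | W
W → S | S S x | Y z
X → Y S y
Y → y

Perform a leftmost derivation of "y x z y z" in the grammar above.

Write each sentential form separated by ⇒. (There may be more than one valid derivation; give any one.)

S ⇒ W ⇒ S ⇒ X z ⇒ Y S y z ⇒ y S y z ⇒ y x z y z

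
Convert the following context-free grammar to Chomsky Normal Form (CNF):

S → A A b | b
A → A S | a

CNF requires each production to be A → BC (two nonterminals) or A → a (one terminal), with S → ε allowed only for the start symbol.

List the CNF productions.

TB → b; S → b; A → a; S → A X0; X0 → A TB; A → A S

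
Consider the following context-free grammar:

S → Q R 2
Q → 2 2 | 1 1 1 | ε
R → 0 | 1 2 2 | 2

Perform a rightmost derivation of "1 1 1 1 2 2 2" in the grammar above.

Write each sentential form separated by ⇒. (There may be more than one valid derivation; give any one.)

S ⇒ Q R 2 ⇒ Q 1 2 2 2 ⇒ 1 1 1 1 2 2 2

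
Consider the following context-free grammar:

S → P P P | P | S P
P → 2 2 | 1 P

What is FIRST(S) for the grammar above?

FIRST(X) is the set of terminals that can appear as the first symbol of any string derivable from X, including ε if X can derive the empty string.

We compute FIRST(S) using the standard algorithm.
FIRST(P) = {1, 2}
FIRST(S) = {1, 2}
Therefore, FIRST(S) = {1, 2}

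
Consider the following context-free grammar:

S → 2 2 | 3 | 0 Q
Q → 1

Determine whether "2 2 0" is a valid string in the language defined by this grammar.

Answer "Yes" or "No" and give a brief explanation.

No - no valid derivation exists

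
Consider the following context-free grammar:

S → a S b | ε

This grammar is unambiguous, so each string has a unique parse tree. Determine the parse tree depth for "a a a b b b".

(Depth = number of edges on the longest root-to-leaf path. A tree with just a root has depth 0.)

4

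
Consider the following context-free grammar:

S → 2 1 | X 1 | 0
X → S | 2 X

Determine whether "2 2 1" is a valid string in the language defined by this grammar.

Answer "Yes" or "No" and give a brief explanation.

No - no valid derivation exists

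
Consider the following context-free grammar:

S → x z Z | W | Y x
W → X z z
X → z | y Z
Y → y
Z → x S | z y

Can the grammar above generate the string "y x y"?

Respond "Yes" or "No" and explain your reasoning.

No - no valid derivation exists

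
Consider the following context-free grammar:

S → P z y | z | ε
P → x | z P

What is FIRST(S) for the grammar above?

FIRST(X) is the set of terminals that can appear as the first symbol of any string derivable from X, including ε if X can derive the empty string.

We compute FIRST(S) using the standard algorithm.
FIRST(P) = {x, z}
FIRST(S) = {x, z, ε}
Therefore, FIRST(S) = {x, z, ε}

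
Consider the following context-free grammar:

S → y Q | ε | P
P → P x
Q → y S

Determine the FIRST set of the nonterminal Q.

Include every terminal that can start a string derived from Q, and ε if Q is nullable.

We compute FIRST(Q) using the standard algorithm.
FIRST(P) = {}
FIRST(Q) = {y}
FIRST(S) = {y, ε}
Therefore, FIRST(Q) = {y}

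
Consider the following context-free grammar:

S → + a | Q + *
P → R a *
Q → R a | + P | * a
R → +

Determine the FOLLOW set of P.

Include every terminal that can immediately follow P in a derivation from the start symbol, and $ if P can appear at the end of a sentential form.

We compute FOLLOW(P) using the standard algorithm.
FOLLOW(S) starts with {$}.
FIRST(P) = {+}
FIRST(Q) = {*, +}
FIRST(R) = {+}
FIRST(S) = {*, +}
FOLLOW(P) = {+}
FOLLOW(Q) = {+}
FOLLOW(R) = {a}
FOLLOW(S) = {$}
Therefore, FOLLOW(P) = {+}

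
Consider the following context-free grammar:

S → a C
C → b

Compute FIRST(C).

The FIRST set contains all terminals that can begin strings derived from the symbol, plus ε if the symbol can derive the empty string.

We compute FIRST(C) using the standard algorithm.
FIRST(C) = {b}
FIRST(S) = {a}
Therefore, FIRST(C) = {b}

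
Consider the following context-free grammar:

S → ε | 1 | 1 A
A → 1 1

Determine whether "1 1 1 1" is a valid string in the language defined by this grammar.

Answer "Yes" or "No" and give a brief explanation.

No - no valid derivation exists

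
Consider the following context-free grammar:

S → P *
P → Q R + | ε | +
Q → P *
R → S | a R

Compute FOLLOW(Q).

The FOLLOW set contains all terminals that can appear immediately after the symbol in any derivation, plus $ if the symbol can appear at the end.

We compute FOLLOW(Q) using the standard algorithm.
FOLLOW(S) starts with {$}.
FIRST(P) = {*, +, ε}
FIRST(Q) = {*, +}
FIRST(R) = {*, +, a}
FIRST(S) = {*, +}
FOLLOW(P) = {*}
FOLLOW(Q) = {*, +, a}
FOLLOW(R) = {+}
FOLLOW(S) = {$, +}
Therefore, FOLLOW(Q) = {*, +, a}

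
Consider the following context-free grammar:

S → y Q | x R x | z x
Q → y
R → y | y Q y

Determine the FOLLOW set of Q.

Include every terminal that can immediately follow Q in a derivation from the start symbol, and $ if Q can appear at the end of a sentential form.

We compute FOLLOW(Q) using the standard algorithm.
FOLLOW(S) starts with {$}.
FIRST(Q) = {y}
FIRST(R) = {y}
FIRST(S) = {x, y, z}
FOLLOW(Q) = {$, y}
FOLLOW(R) = {x}
FOLLOW(S) = {$}
Therefore, FOLLOW(Q) = {$, y}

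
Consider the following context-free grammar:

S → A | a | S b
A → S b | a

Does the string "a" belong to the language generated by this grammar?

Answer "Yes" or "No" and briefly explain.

Yes - a valid derivation exists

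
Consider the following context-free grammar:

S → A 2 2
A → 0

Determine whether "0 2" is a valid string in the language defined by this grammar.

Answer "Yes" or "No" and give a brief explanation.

No - no valid derivation exists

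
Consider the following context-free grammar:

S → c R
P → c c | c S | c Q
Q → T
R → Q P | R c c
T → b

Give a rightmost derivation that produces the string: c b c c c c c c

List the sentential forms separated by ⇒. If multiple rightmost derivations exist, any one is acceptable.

S ⇒ c R ⇒ c R c c ⇒ c R c c c c ⇒ c Q P c c c c ⇒ c Q c c c c c c ⇒ c T c c c c c c ⇒ c b c c c c c c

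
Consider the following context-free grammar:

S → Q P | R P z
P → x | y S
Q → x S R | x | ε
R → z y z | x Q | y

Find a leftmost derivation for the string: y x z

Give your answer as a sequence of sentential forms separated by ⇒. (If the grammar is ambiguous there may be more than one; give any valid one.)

S ⇒ R P z ⇒ y P z ⇒ y x z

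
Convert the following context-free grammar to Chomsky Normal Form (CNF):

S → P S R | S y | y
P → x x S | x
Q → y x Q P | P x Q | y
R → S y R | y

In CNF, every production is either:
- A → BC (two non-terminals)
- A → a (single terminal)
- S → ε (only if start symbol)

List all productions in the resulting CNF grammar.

TY → y; S → y; TX → x; P → x; Q → y; R → y; S → P X0; X0 → S R; S → S TY; P → TX X1; X1 → TX S; Q → TY X2; X2 → TX X3; X3 → Q P; Q → P X4; X4 → TX Q; R → S X5; X5 → TY R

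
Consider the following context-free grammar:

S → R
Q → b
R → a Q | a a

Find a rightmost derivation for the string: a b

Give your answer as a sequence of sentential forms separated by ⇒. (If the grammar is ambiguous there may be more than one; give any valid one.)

S ⇒ R ⇒ a Q ⇒ a b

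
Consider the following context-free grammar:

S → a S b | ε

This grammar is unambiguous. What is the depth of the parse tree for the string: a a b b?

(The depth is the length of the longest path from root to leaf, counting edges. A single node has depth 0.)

3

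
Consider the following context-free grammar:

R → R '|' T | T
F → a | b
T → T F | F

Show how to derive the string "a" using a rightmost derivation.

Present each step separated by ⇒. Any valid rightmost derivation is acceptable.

R ⇒ T ⇒ F ⇒ a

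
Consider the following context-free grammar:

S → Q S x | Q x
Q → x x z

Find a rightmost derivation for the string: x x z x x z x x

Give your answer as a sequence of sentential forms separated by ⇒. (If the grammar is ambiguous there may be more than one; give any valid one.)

S ⇒ Q S x ⇒ Q Q x x ⇒ Q x x z x x ⇒ x x z x x z x x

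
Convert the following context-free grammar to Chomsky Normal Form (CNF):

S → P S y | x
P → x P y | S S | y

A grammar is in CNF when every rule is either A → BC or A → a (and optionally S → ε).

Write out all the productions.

TY → y; S → x; TX → x; P → y; S → P X0; X0 → S TY; P → TX X1; X1 → P TY; P → S S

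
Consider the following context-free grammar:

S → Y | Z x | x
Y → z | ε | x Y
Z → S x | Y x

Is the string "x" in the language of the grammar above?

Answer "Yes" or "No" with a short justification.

Yes - a valid derivation exists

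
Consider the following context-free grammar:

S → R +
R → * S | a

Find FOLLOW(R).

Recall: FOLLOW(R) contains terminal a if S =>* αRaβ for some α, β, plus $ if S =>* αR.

We compute FOLLOW(R) using the standard algorithm.
FOLLOW(S) starts with {$}.
FIRST(R) = {*, a}
FIRST(S) = {*, a}
FOLLOW(R) = {+}
FOLLOW(S) = {$, +}
Therefore, FOLLOW(R) = {+}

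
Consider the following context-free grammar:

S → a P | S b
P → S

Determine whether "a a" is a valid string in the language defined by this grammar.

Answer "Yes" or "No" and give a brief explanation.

No - no valid derivation exists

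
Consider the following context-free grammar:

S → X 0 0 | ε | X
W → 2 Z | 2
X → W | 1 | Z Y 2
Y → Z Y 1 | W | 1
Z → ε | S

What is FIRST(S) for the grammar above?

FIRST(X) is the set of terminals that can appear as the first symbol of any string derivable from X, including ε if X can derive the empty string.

We compute FIRST(S) using the standard algorithm.
FIRST(S) = {1, 2, ε}
FIRST(W) = {2}
FIRST(X) = {1, 2}
FIRST(Y) = {1, 2}
FIRST(Z) = {1, 2, ε}
Therefore, FIRST(S) = {1, 2, ε}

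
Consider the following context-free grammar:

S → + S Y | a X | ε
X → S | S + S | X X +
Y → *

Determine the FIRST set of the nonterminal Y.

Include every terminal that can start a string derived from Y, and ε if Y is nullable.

We compute FIRST(Y) using the standard algorithm.
FIRST(S) = {+, a, ε}
FIRST(X) = {+, a, ε}
FIRST(Y) = {*}
Therefore, FIRST(Y) = {*}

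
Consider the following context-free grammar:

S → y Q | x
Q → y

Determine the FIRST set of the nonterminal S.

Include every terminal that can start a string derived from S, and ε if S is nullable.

We compute FIRST(S) using the standard algorithm.
FIRST(Q) = {y}
FIRST(S) = {x, y}
Therefore, FIRST(S) = {x, y}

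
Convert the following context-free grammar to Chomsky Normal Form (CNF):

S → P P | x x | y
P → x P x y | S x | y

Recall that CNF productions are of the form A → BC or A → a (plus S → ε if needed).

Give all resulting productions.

TX → x; S → y; TY → y; P → y; S → P P; S → TX TX; P → TX X0; X0 → P X1; X1 → TX TY; P → S TX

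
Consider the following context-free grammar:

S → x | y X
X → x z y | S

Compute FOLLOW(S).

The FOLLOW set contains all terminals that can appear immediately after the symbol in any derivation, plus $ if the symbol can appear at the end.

We compute FOLLOW(S) using the standard algorithm.
FOLLOW(S) starts with {$}.
FIRST(S) = {x, y}
FIRST(X) = {x, y}
FOLLOW(S) = {$}
FOLLOW(X) = {$}
Therefore, FOLLOW(S) = {$}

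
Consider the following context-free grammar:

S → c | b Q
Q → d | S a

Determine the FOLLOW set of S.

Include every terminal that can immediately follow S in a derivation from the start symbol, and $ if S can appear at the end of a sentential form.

We compute FOLLOW(S) using the standard algorithm.
FOLLOW(S) starts with {$}.
FIRST(Q) = {b, c, d}
FIRST(S) = {b, c}
FOLLOW(Q) = {$, a}
FOLLOW(S) = {$, a}
Therefore, FOLLOW(S) = {$, a}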